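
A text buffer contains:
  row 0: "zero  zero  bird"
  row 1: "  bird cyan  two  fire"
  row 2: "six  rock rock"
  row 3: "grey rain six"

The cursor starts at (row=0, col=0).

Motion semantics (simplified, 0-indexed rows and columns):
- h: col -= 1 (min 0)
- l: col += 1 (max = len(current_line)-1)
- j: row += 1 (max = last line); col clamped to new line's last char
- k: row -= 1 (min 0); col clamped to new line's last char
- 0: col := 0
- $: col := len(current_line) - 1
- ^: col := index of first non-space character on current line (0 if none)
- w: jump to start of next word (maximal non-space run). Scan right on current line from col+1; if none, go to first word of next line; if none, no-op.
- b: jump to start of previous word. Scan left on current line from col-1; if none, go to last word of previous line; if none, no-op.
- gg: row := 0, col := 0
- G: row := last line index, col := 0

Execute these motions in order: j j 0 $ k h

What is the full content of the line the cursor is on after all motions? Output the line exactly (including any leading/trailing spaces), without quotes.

Answer:   bird cyan  two  fire

Derivation:
After 1 (j): row=1 col=0 char='_'
After 2 (j): row=2 col=0 char='s'
After 3 (0): row=2 col=0 char='s'
After 4 ($): row=2 col=13 char='k'
After 5 (k): row=1 col=13 char='t'
After 6 (h): row=1 col=12 char='_'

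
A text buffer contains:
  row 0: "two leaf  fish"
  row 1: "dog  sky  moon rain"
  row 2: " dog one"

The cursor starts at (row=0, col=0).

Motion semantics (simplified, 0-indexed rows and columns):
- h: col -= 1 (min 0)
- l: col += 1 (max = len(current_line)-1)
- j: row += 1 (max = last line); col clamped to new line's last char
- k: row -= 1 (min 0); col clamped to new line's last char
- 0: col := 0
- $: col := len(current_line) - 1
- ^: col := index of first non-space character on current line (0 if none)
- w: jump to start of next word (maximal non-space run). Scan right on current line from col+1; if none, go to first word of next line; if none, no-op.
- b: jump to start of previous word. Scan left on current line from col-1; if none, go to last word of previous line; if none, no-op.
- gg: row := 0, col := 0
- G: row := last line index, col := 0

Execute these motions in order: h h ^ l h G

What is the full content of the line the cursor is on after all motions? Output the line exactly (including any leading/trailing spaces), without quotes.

After 1 (h): row=0 col=0 char='t'
After 2 (h): row=0 col=0 char='t'
After 3 (^): row=0 col=0 char='t'
After 4 (l): row=0 col=1 char='w'
After 5 (h): row=0 col=0 char='t'
After 6 (G): row=2 col=0 char='_'

Answer:  dog one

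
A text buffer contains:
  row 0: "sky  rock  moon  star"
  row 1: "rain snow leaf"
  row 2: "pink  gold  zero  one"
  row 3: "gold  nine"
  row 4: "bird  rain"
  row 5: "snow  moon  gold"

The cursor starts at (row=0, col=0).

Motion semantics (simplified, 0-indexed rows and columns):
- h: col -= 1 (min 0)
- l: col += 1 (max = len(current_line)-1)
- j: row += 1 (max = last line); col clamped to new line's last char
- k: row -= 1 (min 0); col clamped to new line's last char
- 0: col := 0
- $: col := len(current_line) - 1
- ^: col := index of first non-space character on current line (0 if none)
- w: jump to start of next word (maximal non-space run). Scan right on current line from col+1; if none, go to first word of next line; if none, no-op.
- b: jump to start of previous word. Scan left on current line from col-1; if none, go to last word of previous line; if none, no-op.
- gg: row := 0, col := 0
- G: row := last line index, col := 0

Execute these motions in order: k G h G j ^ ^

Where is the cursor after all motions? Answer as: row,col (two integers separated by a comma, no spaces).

After 1 (k): row=0 col=0 char='s'
After 2 (G): row=5 col=0 char='s'
After 3 (h): row=5 col=0 char='s'
After 4 (G): row=5 col=0 char='s'
After 5 (j): row=5 col=0 char='s'
After 6 (^): row=5 col=0 char='s'
After 7 (^): row=5 col=0 char='s'

Answer: 5,0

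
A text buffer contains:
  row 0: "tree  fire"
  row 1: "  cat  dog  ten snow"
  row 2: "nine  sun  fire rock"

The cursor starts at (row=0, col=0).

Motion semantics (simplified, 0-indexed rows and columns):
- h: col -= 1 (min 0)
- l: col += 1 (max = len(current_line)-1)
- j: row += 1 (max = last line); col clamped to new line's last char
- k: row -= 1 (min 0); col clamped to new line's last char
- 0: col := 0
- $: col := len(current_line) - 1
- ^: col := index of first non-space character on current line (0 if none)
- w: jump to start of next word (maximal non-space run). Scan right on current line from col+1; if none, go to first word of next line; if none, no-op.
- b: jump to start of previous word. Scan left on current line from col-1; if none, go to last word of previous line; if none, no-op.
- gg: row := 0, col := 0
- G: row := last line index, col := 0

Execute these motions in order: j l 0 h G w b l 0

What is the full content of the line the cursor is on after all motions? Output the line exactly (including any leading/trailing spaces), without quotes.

Answer: nine  sun  fire rock

Derivation:
After 1 (j): row=1 col=0 char='_'
After 2 (l): row=1 col=1 char='_'
After 3 (0): row=1 col=0 char='_'
After 4 (h): row=1 col=0 char='_'
After 5 (G): row=2 col=0 char='n'
After 6 (w): row=2 col=6 char='s'
After 7 (b): row=2 col=0 char='n'
After 8 (l): row=2 col=1 char='i'
After 9 (0): row=2 col=0 char='n'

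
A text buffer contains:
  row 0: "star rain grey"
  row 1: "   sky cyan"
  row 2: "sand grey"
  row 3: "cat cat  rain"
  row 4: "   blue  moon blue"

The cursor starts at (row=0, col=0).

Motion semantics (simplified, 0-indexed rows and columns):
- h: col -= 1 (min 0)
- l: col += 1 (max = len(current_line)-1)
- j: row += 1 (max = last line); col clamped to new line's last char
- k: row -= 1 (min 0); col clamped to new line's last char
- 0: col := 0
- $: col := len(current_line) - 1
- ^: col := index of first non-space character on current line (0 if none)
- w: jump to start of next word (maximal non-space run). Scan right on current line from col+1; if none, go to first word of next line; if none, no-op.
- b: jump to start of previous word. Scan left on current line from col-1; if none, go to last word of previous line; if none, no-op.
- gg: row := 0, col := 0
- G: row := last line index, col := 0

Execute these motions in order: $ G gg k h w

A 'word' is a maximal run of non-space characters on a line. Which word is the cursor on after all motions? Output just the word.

After 1 ($): row=0 col=13 char='y'
After 2 (G): row=4 col=0 char='_'
After 3 (gg): row=0 col=0 char='s'
After 4 (k): row=0 col=0 char='s'
After 5 (h): row=0 col=0 char='s'
After 6 (w): row=0 col=5 char='r'

Answer: rain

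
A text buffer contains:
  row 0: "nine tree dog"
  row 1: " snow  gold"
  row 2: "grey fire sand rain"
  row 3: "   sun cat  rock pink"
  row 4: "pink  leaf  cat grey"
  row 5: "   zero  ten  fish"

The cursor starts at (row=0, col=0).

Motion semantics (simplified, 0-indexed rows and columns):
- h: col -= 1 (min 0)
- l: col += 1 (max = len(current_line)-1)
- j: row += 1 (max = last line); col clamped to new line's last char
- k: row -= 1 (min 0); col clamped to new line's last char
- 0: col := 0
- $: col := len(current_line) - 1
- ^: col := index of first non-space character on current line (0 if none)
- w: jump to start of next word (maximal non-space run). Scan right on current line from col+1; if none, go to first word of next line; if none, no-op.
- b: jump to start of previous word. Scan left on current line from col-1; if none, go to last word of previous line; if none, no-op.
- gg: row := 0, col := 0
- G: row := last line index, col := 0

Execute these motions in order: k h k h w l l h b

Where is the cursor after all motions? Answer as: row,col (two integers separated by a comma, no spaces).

Answer: 0,5

Derivation:
After 1 (k): row=0 col=0 char='n'
After 2 (h): row=0 col=0 char='n'
After 3 (k): row=0 col=0 char='n'
After 4 (h): row=0 col=0 char='n'
After 5 (w): row=0 col=5 char='t'
After 6 (l): row=0 col=6 char='r'
After 7 (l): row=0 col=7 char='e'
After 8 (h): row=0 col=6 char='r'
After 9 (b): row=0 col=5 char='t'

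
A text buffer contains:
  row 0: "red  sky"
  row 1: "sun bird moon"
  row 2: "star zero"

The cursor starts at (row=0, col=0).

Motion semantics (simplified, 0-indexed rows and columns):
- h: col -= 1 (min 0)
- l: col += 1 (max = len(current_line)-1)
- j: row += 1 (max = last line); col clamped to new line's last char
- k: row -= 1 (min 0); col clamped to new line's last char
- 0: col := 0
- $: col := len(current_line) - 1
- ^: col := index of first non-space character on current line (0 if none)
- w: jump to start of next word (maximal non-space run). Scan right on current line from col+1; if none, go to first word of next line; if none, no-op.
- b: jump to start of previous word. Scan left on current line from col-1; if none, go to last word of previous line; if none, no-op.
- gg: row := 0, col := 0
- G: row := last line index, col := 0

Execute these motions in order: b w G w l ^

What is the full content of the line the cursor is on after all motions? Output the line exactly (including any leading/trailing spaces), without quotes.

After 1 (b): row=0 col=0 char='r'
After 2 (w): row=0 col=5 char='s'
After 3 (G): row=2 col=0 char='s'
After 4 (w): row=2 col=5 char='z'
After 5 (l): row=2 col=6 char='e'
After 6 (^): row=2 col=0 char='s'

Answer: star zero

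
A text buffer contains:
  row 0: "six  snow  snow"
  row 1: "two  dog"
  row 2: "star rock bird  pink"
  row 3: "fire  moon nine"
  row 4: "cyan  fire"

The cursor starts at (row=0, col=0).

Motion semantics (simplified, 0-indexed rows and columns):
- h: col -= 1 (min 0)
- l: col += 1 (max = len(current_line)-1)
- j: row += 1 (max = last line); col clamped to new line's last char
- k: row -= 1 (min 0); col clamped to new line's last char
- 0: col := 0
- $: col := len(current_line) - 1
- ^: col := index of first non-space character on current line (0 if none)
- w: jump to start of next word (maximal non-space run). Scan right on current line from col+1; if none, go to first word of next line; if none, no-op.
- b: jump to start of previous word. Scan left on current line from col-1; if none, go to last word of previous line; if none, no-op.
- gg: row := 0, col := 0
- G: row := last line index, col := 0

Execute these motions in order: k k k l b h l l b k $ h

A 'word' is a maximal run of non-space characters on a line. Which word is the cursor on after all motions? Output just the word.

After 1 (k): row=0 col=0 char='s'
After 2 (k): row=0 col=0 char='s'
After 3 (k): row=0 col=0 char='s'
After 4 (l): row=0 col=1 char='i'
After 5 (b): row=0 col=0 char='s'
After 6 (h): row=0 col=0 char='s'
After 7 (l): row=0 col=1 char='i'
After 8 (l): row=0 col=2 char='x'
After 9 (b): row=0 col=0 char='s'
After 10 (k): row=0 col=0 char='s'
After 11 ($): row=0 col=14 char='w'
After 12 (h): row=0 col=13 char='o'

Answer: snow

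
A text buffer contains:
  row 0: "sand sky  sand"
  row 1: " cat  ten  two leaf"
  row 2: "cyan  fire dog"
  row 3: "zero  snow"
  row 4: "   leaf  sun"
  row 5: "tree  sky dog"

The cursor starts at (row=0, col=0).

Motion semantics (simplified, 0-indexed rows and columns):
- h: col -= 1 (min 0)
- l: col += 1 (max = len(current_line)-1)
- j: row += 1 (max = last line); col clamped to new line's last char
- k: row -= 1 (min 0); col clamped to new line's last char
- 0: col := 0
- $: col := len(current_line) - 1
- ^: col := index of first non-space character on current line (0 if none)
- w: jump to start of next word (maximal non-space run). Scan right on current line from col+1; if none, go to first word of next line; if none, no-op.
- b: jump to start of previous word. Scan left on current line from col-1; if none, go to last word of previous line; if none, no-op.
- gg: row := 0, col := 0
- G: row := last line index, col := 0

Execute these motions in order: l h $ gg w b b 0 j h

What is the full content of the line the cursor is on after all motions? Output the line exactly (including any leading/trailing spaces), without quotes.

After 1 (l): row=0 col=1 char='a'
After 2 (h): row=0 col=0 char='s'
After 3 ($): row=0 col=13 char='d'
After 4 (gg): row=0 col=0 char='s'
After 5 (w): row=0 col=5 char='s'
After 6 (b): row=0 col=0 char='s'
After 7 (b): row=0 col=0 char='s'
After 8 (0): row=0 col=0 char='s'
After 9 (j): row=1 col=0 char='_'
After 10 (h): row=1 col=0 char='_'

Answer:  cat  ten  two leaf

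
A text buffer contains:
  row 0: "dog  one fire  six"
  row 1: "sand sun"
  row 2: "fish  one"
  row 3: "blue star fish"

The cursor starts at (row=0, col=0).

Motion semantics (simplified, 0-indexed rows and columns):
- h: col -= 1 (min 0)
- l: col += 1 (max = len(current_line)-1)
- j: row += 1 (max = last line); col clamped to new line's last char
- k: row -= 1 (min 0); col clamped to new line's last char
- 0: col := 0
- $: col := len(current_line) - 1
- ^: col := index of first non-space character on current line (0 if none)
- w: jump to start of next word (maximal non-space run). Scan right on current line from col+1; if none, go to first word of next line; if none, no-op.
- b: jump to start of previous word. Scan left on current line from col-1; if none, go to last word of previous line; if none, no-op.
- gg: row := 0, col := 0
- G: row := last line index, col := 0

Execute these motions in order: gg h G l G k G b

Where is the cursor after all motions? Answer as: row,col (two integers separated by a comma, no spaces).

Answer: 2,6

Derivation:
After 1 (gg): row=0 col=0 char='d'
After 2 (h): row=0 col=0 char='d'
After 3 (G): row=3 col=0 char='b'
After 4 (l): row=3 col=1 char='l'
After 5 (G): row=3 col=0 char='b'
After 6 (k): row=2 col=0 char='f'
After 7 (G): row=3 col=0 char='b'
After 8 (b): row=2 col=6 char='o'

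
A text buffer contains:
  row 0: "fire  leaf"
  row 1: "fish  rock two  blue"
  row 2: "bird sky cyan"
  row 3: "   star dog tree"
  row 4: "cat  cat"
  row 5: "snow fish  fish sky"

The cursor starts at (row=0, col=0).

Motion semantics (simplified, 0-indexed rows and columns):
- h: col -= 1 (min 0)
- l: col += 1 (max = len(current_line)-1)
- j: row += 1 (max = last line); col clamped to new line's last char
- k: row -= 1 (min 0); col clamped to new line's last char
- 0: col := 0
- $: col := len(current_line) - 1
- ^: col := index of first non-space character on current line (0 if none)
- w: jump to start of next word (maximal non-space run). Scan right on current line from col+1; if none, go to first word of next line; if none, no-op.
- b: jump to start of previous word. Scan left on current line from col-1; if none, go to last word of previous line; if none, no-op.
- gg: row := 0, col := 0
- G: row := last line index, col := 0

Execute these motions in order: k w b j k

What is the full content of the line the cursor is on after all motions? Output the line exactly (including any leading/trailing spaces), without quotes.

After 1 (k): row=0 col=0 char='f'
After 2 (w): row=0 col=6 char='l'
After 3 (b): row=0 col=0 char='f'
After 4 (j): row=1 col=0 char='f'
After 5 (k): row=0 col=0 char='f'

Answer: fire  leaf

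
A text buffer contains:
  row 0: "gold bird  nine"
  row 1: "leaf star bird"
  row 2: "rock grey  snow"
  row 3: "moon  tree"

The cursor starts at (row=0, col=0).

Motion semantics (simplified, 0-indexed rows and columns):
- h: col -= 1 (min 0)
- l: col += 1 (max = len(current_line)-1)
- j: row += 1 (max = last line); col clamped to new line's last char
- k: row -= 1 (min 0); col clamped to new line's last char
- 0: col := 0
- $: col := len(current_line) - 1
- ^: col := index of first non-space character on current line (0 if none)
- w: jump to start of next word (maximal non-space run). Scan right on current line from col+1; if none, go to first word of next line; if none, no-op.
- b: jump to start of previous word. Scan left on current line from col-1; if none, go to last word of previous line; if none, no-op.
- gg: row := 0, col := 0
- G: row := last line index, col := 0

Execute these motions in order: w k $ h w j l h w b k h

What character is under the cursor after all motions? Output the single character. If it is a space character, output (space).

After 1 (w): row=0 col=5 char='b'
After 2 (k): row=0 col=5 char='b'
After 3 ($): row=0 col=14 char='e'
After 4 (h): row=0 col=13 char='n'
After 5 (w): row=1 col=0 char='l'
After 6 (j): row=2 col=0 char='r'
After 7 (l): row=2 col=1 char='o'
After 8 (h): row=2 col=0 char='r'
After 9 (w): row=2 col=5 char='g'
After 10 (b): row=2 col=0 char='r'
After 11 (k): row=1 col=0 char='l'
After 12 (h): row=1 col=0 char='l'

Answer: l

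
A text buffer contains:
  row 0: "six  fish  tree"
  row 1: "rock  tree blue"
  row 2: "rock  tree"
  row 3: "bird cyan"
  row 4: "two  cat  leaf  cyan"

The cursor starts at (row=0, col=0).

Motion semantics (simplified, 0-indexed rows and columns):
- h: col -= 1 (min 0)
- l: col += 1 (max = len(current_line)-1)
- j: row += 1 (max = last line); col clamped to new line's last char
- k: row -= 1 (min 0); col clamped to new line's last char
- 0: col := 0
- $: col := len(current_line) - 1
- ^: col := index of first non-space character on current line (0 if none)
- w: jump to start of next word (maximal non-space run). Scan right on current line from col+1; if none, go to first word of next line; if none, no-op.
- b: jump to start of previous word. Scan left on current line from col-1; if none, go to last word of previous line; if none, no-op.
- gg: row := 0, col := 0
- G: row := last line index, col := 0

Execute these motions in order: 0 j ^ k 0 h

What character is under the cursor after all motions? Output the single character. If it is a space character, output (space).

Answer: s

Derivation:
After 1 (0): row=0 col=0 char='s'
After 2 (j): row=1 col=0 char='r'
After 3 (^): row=1 col=0 char='r'
After 4 (k): row=0 col=0 char='s'
After 5 (0): row=0 col=0 char='s'
After 6 (h): row=0 col=0 char='s'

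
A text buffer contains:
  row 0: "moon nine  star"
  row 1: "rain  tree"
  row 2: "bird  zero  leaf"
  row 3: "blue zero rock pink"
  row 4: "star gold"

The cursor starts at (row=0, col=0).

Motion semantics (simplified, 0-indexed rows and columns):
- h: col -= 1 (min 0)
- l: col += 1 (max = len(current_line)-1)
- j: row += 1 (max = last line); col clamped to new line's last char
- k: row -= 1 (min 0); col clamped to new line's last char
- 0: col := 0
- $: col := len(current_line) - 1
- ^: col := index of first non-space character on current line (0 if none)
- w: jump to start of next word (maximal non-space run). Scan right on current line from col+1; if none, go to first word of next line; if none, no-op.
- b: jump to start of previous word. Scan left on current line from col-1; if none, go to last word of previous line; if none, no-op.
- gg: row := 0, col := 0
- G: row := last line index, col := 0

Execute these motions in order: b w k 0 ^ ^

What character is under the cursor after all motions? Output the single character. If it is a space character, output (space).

After 1 (b): row=0 col=0 char='m'
After 2 (w): row=0 col=5 char='n'
After 3 (k): row=0 col=5 char='n'
After 4 (0): row=0 col=0 char='m'
After 5 (^): row=0 col=0 char='m'
After 6 (^): row=0 col=0 char='m'

Answer: m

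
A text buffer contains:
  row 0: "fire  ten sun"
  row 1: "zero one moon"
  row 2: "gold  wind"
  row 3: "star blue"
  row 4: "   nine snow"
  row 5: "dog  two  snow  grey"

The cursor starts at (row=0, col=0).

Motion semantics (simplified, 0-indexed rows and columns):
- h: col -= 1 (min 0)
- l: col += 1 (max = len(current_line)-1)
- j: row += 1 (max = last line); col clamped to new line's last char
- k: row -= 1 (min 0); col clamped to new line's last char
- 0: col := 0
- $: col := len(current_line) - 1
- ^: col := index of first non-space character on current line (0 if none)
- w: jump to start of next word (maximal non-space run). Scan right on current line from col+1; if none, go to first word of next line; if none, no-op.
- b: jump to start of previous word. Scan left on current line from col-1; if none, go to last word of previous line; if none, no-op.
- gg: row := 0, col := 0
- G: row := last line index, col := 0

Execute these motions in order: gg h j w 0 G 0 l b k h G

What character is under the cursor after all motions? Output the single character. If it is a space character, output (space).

After 1 (gg): row=0 col=0 char='f'
After 2 (h): row=0 col=0 char='f'
After 3 (j): row=1 col=0 char='z'
After 4 (w): row=1 col=5 char='o'
After 5 (0): row=1 col=0 char='z'
After 6 (G): row=5 col=0 char='d'
After 7 (0): row=5 col=0 char='d'
After 8 (l): row=5 col=1 char='o'
After 9 (b): row=5 col=0 char='d'
After 10 (k): row=4 col=0 char='_'
After 11 (h): row=4 col=0 char='_'
After 12 (G): row=5 col=0 char='d'

Answer: d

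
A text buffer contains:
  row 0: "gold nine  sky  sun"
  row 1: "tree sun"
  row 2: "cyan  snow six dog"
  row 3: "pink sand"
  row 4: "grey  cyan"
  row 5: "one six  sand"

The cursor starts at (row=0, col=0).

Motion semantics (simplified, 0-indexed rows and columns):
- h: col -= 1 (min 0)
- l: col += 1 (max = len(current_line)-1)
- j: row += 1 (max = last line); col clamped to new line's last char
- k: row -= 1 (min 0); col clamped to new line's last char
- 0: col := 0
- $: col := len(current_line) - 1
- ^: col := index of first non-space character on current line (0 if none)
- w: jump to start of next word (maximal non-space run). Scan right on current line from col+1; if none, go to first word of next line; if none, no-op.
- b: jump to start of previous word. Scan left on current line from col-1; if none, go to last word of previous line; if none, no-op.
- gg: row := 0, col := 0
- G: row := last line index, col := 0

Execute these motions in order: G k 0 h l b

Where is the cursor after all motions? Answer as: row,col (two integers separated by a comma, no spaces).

Answer: 4,0

Derivation:
After 1 (G): row=5 col=0 char='o'
After 2 (k): row=4 col=0 char='g'
After 3 (0): row=4 col=0 char='g'
After 4 (h): row=4 col=0 char='g'
After 5 (l): row=4 col=1 char='r'
After 6 (b): row=4 col=0 char='g'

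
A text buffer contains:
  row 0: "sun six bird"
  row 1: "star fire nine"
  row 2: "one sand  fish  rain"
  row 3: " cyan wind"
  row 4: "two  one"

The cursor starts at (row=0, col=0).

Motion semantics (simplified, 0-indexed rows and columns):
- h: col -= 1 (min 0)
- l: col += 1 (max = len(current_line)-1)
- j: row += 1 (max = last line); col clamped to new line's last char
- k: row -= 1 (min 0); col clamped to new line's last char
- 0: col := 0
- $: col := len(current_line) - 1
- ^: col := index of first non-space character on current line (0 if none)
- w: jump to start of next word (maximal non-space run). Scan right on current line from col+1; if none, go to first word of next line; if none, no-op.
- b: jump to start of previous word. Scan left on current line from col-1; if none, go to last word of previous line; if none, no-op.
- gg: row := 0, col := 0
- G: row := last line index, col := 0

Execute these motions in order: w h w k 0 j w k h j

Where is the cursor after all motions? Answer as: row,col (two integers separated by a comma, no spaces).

After 1 (w): row=0 col=4 char='s'
After 2 (h): row=0 col=3 char='_'
After 3 (w): row=0 col=4 char='s'
After 4 (k): row=0 col=4 char='s'
After 5 (0): row=0 col=0 char='s'
After 6 (j): row=1 col=0 char='s'
After 7 (w): row=1 col=5 char='f'
After 8 (k): row=0 col=5 char='i'
After 9 (h): row=0 col=4 char='s'
After 10 (j): row=1 col=4 char='_'

Answer: 1,4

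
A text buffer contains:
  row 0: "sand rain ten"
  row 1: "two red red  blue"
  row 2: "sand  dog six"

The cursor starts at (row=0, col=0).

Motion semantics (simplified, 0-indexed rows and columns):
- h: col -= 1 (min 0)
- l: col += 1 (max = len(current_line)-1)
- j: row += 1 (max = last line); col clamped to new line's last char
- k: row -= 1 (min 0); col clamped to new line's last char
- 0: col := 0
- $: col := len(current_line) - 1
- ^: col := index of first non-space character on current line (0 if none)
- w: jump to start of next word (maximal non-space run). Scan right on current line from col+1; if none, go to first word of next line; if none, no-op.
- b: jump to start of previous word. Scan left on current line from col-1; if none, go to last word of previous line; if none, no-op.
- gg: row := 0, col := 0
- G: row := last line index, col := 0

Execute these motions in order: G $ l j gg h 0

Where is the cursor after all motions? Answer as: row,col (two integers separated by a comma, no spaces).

After 1 (G): row=2 col=0 char='s'
After 2 ($): row=2 col=12 char='x'
After 3 (l): row=2 col=12 char='x'
After 4 (j): row=2 col=12 char='x'
After 5 (gg): row=0 col=0 char='s'
After 6 (h): row=0 col=0 char='s'
After 7 (0): row=0 col=0 char='s'

Answer: 0,0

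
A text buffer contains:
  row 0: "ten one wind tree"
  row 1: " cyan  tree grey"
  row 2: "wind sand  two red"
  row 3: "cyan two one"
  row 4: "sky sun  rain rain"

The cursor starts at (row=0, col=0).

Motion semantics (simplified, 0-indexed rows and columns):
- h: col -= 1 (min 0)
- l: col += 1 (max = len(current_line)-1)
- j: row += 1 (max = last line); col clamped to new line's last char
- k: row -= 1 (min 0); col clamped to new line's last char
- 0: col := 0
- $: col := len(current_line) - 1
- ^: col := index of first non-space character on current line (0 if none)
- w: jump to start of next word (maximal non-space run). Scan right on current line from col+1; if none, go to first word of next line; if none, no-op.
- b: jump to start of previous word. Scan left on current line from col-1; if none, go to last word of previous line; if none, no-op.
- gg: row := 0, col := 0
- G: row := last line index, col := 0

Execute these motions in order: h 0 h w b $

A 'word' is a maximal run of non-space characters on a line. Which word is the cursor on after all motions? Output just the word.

After 1 (h): row=0 col=0 char='t'
After 2 (0): row=0 col=0 char='t'
After 3 (h): row=0 col=0 char='t'
After 4 (w): row=0 col=4 char='o'
After 5 (b): row=0 col=0 char='t'
After 6 ($): row=0 col=16 char='e'

Answer: tree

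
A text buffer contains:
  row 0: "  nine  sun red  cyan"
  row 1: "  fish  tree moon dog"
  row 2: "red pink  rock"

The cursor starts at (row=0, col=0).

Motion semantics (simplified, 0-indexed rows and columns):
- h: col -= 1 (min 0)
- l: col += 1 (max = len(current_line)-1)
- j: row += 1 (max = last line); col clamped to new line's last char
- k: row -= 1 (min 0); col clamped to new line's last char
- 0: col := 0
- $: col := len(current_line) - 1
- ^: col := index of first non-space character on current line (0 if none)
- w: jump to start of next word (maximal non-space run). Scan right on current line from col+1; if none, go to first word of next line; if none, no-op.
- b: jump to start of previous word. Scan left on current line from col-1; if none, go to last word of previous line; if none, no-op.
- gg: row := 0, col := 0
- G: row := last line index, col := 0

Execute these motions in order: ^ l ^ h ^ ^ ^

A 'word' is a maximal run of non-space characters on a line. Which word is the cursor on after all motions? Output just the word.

After 1 (^): row=0 col=2 char='n'
After 2 (l): row=0 col=3 char='i'
After 3 (^): row=0 col=2 char='n'
After 4 (h): row=0 col=1 char='_'
After 5 (^): row=0 col=2 char='n'
After 6 (^): row=0 col=2 char='n'
After 7 (^): row=0 col=2 char='n'

Answer: nine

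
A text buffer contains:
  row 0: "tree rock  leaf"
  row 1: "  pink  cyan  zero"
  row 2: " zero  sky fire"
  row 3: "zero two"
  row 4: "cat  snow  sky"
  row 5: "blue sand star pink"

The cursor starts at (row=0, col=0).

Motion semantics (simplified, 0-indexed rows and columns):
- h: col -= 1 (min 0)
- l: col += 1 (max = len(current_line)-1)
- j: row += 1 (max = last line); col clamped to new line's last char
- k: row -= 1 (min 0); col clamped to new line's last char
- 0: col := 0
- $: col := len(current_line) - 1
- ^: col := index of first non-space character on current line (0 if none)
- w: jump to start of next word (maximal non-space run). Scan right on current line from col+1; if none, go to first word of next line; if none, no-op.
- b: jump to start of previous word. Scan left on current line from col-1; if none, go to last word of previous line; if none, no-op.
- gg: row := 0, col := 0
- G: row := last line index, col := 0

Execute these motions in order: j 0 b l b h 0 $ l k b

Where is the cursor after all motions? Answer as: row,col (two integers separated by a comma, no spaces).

Answer: 0,11

Derivation:
After 1 (j): row=1 col=0 char='_'
After 2 (0): row=1 col=0 char='_'
After 3 (b): row=0 col=11 char='l'
After 4 (l): row=0 col=12 char='e'
After 5 (b): row=0 col=11 char='l'
After 6 (h): row=0 col=10 char='_'
After 7 (0): row=0 col=0 char='t'
After 8 ($): row=0 col=14 char='f'
After 9 (l): row=0 col=14 char='f'
After 10 (k): row=0 col=14 char='f'
After 11 (b): row=0 col=11 char='l'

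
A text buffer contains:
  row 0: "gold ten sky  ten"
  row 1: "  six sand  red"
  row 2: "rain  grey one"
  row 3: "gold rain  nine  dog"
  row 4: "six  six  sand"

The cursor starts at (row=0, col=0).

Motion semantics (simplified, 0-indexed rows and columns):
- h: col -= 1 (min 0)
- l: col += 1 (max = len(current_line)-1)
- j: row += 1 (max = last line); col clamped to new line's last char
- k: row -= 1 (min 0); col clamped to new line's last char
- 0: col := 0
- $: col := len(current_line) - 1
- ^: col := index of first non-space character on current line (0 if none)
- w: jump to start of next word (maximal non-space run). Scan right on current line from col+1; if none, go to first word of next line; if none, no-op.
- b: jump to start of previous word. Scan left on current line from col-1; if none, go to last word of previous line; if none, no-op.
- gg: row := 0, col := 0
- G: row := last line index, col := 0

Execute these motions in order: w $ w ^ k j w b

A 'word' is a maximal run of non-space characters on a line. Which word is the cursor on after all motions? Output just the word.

After 1 (w): row=0 col=5 char='t'
After 2 ($): row=0 col=16 char='n'
After 3 (w): row=1 col=2 char='s'
After 4 (^): row=1 col=2 char='s'
After 5 (k): row=0 col=2 char='l'
After 6 (j): row=1 col=2 char='s'
After 7 (w): row=1 col=6 char='s'
After 8 (b): row=1 col=2 char='s'

Answer: six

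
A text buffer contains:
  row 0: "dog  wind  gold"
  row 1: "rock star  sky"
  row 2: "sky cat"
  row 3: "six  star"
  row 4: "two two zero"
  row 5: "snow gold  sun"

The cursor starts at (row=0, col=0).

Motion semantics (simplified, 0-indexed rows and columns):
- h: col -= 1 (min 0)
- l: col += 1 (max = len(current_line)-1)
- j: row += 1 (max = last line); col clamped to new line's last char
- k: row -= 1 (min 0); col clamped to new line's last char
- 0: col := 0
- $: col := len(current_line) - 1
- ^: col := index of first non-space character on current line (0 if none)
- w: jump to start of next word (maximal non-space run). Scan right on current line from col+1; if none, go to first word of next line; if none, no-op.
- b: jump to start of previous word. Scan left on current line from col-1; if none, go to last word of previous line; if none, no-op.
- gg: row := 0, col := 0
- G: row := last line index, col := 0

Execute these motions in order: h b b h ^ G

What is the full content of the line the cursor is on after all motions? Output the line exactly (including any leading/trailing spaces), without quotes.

Answer: snow gold  sun

Derivation:
After 1 (h): row=0 col=0 char='d'
After 2 (b): row=0 col=0 char='d'
After 3 (b): row=0 col=0 char='d'
After 4 (h): row=0 col=0 char='d'
After 5 (^): row=0 col=0 char='d'
After 6 (G): row=5 col=0 char='s'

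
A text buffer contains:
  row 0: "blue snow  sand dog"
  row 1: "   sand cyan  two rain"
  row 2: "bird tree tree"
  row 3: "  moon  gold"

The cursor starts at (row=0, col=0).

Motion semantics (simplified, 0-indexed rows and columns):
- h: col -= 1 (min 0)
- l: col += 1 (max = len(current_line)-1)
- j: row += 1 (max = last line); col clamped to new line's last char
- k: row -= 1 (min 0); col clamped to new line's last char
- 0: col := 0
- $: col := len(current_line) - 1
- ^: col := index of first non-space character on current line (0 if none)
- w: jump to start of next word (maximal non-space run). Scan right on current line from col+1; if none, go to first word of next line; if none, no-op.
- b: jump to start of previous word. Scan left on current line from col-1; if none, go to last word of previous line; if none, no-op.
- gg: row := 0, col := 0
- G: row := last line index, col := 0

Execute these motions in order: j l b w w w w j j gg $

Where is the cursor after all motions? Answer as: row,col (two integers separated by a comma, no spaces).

After 1 (j): row=1 col=0 char='_'
After 2 (l): row=1 col=1 char='_'
After 3 (b): row=0 col=16 char='d'
After 4 (w): row=1 col=3 char='s'
After 5 (w): row=1 col=8 char='c'
After 6 (w): row=1 col=14 char='t'
After 7 (w): row=1 col=18 char='r'
After 8 (j): row=2 col=13 char='e'
After 9 (j): row=3 col=11 char='d'
After 10 (gg): row=0 col=0 char='b'
After 11 ($): row=0 col=18 char='g'

Answer: 0,18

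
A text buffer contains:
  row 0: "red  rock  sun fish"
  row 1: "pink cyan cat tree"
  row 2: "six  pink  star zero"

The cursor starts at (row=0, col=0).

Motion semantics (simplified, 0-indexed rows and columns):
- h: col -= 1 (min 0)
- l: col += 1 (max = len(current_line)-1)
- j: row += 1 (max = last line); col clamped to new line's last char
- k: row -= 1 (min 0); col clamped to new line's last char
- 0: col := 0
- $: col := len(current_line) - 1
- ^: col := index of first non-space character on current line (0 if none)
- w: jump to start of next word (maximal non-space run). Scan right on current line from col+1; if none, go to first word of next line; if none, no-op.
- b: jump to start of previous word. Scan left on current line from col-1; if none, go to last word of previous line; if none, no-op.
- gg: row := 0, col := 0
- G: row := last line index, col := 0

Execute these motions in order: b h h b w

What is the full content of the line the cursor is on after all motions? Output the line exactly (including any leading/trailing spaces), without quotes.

After 1 (b): row=0 col=0 char='r'
After 2 (h): row=0 col=0 char='r'
After 3 (h): row=0 col=0 char='r'
After 4 (b): row=0 col=0 char='r'
After 5 (w): row=0 col=5 char='r'

Answer: red  rock  sun fish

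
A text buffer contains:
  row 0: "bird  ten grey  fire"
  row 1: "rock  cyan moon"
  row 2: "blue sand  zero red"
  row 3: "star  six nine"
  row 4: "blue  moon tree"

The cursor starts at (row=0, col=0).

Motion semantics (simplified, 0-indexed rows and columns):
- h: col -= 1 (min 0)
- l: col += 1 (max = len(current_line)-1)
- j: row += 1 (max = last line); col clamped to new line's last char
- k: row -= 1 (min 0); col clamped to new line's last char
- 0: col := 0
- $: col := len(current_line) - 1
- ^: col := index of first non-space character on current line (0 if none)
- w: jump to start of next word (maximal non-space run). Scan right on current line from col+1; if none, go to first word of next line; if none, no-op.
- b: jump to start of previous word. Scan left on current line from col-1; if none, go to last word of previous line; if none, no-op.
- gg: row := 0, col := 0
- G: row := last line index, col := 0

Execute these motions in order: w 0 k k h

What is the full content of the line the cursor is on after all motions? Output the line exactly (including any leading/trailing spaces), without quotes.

After 1 (w): row=0 col=6 char='t'
After 2 (0): row=0 col=0 char='b'
After 3 (k): row=0 col=0 char='b'
After 4 (k): row=0 col=0 char='b'
After 5 (h): row=0 col=0 char='b'

Answer: bird  ten grey  fire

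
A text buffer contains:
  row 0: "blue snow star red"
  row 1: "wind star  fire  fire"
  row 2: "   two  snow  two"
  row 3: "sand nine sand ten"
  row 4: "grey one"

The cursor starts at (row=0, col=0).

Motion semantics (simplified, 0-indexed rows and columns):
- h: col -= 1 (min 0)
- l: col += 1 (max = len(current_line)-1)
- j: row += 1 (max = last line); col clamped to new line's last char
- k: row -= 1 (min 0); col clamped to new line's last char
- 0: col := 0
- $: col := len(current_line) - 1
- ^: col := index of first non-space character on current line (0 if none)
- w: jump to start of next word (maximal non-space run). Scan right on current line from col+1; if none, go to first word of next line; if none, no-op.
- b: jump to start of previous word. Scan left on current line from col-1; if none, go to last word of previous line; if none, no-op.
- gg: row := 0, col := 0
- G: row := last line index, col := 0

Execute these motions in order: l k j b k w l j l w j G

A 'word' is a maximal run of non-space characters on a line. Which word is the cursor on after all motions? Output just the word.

After 1 (l): row=0 col=1 char='l'
After 2 (k): row=0 col=1 char='l'
After 3 (j): row=1 col=1 char='i'
After 4 (b): row=1 col=0 char='w'
After 5 (k): row=0 col=0 char='b'
After 6 (w): row=0 col=5 char='s'
After 7 (l): row=0 col=6 char='n'
After 8 (j): row=1 col=6 char='t'
After 9 (l): row=1 col=7 char='a'
After 10 (w): row=1 col=11 char='f'
After 11 (j): row=2 col=11 char='w'
After 12 (G): row=4 col=0 char='g'

Answer: grey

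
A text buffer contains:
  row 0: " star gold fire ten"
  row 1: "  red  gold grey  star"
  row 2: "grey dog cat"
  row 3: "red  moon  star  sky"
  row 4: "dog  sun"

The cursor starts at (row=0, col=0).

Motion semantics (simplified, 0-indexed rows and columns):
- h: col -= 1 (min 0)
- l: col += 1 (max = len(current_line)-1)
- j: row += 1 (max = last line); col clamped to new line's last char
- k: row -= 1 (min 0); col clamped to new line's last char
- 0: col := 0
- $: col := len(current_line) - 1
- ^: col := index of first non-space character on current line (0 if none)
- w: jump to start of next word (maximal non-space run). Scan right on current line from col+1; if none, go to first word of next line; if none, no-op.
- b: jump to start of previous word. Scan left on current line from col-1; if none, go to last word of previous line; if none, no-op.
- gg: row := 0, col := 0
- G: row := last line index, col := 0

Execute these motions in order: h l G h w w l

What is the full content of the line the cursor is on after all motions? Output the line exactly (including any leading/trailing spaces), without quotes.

After 1 (h): row=0 col=0 char='_'
After 2 (l): row=0 col=1 char='s'
After 3 (G): row=4 col=0 char='d'
After 4 (h): row=4 col=0 char='d'
After 5 (w): row=4 col=5 char='s'
After 6 (w): row=4 col=5 char='s'
After 7 (l): row=4 col=6 char='u'

Answer: dog  sun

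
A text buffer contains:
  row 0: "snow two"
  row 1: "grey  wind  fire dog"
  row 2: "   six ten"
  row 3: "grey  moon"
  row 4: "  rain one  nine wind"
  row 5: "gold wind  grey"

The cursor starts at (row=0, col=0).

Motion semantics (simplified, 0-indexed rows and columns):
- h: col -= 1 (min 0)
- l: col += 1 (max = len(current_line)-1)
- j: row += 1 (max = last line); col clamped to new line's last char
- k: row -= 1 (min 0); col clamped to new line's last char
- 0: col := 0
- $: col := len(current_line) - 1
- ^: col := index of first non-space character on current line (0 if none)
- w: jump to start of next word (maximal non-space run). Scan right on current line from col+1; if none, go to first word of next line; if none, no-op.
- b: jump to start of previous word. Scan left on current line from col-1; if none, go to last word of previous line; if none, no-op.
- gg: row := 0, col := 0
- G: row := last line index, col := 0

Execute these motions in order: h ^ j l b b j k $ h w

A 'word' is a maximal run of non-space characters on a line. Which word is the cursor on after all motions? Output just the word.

After 1 (h): row=0 col=0 char='s'
After 2 (^): row=0 col=0 char='s'
After 3 (j): row=1 col=0 char='g'
After 4 (l): row=1 col=1 char='r'
After 5 (b): row=1 col=0 char='g'
After 6 (b): row=0 col=5 char='t'
After 7 (j): row=1 col=5 char='_'
After 8 (k): row=0 col=5 char='t'
After 9 ($): row=0 col=7 char='o'
After 10 (h): row=0 col=6 char='w'
After 11 (w): row=1 col=0 char='g'

Answer: grey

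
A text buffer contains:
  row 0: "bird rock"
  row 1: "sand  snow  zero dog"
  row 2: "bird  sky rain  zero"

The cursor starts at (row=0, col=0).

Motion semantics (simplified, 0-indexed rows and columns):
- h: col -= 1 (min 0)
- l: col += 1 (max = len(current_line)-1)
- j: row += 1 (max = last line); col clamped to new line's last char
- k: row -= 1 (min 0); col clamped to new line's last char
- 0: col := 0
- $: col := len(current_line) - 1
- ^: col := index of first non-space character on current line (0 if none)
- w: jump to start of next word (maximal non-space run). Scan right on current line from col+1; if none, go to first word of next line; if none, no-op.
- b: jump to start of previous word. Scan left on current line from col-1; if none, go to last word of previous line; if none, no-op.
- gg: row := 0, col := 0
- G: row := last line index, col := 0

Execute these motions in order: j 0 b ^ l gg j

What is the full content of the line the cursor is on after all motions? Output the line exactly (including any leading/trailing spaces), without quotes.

After 1 (j): row=1 col=0 char='s'
After 2 (0): row=1 col=0 char='s'
After 3 (b): row=0 col=5 char='r'
After 4 (^): row=0 col=0 char='b'
After 5 (l): row=0 col=1 char='i'
After 6 (gg): row=0 col=0 char='b'
After 7 (j): row=1 col=0 char='s'

Answer: sand  snow  zero dog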